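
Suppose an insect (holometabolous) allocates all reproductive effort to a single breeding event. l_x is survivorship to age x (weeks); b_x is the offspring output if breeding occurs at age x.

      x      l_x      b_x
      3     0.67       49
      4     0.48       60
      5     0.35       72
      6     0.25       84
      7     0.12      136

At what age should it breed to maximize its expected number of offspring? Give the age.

3

Expected offspring if breeding at age x = l_x × b_x:
  age 3: 0.67 × 49 = 32.830
  age 4: 0.48 × 60 = 28.800
  age 5: 0.35 × 72 = 25.200
  age 6: 0.25 × 84 = 21.000
  age 7: 0.12 × 136 = 16.320
Maximum at age 3 (32.830).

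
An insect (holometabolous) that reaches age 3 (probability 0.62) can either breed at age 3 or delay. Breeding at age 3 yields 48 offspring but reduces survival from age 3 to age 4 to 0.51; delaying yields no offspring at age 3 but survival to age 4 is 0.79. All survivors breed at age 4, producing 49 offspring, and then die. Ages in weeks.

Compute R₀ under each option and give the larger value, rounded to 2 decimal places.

45.25

breed at age 3: R₀ = 0.62 × (48 + 0.51 × 49) = 0.62 × 72.9900 = 45.2538
delay to age 4: R₀ = 0.62 × (0.79 × 49) = 0.62 × 38.7100 = 24.0002
Higher: breed at age 3 (45.2538).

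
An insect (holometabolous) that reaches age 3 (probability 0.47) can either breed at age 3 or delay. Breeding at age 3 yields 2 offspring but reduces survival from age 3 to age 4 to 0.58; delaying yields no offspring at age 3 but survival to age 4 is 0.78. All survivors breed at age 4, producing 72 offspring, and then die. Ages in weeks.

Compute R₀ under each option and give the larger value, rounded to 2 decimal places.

26.40

breed at age 3: R₀ = 0.47 × (2 + 0.58 × 72) = 0.47 × 43.7600 = 20.5672
delay to age 4: R₀ = 0.47 × (0.78 × 72) = 0.47 × 56.1600 = 26.3952
Higher: delay to age 4 (26.3952).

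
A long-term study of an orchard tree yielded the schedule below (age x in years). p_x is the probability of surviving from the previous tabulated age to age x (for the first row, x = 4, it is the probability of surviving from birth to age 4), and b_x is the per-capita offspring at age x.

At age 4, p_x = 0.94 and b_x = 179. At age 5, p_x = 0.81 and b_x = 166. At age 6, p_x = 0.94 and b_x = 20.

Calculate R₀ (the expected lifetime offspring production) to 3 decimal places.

Survivorship from birth: l_x = p_4·p_5·…·p_x.
  l_4 = 0.94000
  l_5 = 0.76140
  l_6 = 0.71572
R₀ = Σ l_x b_x:
  age 4: 0.94000 × 179 = 168.2600
  age 5: 0.76140 × 166 = 126.3924
  age 6: 0.71572 × 20 = 14.3144
R₀ = 168.2600 + 126.3924 + 14.3144 = 308.9668

308.967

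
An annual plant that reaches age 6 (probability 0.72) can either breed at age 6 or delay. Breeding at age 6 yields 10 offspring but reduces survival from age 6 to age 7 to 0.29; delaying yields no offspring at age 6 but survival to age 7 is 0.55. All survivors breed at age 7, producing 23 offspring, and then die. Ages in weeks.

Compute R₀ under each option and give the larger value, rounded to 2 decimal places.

breed at age 6: R₀ = 0.72 × (10 + 0.29 × 23) = 0.72 × 16.6700 = 12.0024
delay to age 7: R₀ = 0.72 × (0.55 × 23) = 0.72 × 12.6500 = 9.1080
Higher: breed at age 6 (12.0024).

12.00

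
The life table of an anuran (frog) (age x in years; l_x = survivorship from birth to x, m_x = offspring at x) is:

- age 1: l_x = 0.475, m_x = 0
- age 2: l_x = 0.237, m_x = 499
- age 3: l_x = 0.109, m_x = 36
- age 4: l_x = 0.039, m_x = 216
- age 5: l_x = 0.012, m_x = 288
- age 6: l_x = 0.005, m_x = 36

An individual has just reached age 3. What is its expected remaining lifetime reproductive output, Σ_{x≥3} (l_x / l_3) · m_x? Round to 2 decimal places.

l_3 = 0.109. Conditional survival from age 3 to x is l_x / l_3.
  x=3: (0.109/0.109) × 36 = 36.0000
  x=4: (0.039/0.109) × 216 = 77.2844
  x=5: (0.012/0.109) × 288 = 31.7064
  x=6: (0.005/0.109) × 36 = 1.6514
Sum = 36.0000 + 77.2844 + 31.7064 + 1.6514 = 146.6422

146.64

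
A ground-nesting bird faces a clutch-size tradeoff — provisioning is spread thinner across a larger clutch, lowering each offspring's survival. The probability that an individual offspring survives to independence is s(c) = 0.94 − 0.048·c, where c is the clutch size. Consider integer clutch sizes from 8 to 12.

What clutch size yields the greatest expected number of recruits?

Expected recruits = c × s(c):
  c=8: 8 × 0.556 = 4.448
  c=9: 9 × 0.508 = 4.572
  c=10: 10 × 0.460 = 4.600
  c=11: 11 × 0.412 = 4.532
  c=12: 12 × 0.364 = 4.368
Maximum at c = 10 (4.600 recruits).

10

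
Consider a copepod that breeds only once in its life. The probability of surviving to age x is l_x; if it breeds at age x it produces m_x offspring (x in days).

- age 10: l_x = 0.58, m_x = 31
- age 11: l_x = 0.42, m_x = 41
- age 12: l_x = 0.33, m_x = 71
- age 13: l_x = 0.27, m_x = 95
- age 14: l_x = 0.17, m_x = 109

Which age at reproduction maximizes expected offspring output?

13

Expected offspring if breeding at age x = l_x × m_x:
  age 10: 0.58 × 31 = 17.980
  age 11: 0.42 × 41 = 17.220
  age 12: 0.33 × 71 = 23.430
  age 13: 0.27 × 95 = 25.650
  age 14: 0.17 × 109 = 18.530
Maximum at age 13 (25.650).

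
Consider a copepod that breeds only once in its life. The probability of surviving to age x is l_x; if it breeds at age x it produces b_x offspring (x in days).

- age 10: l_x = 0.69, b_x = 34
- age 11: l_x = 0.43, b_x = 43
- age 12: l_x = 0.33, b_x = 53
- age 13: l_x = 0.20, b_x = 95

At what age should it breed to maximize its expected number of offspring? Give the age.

10

Expected offspring if breeding at age x = l_x × b_x:
  age 10: 0.69 × 34 = 23.460
  age 11: 0.43 × 43 = 18.490
  age 12: 0.33 × 53 = 17.490
  age 13: 0.20 × 95 = 19.000
Maximum at age 10 (23.460).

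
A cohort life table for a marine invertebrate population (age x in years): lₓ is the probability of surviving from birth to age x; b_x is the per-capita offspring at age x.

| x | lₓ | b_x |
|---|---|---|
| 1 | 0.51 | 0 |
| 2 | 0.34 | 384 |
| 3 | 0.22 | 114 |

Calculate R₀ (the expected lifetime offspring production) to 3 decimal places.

R₀ = Σ lₓ b_x:
  age 1: 0.51 × 0 = 0.0000
  age 2: 0.34 × 384 = 130.5600
  age 3: 0.22 × 114 = 25.0800
R₀ = 0.0000 + 130.5600 + 25.0800 = 155.6400

155.640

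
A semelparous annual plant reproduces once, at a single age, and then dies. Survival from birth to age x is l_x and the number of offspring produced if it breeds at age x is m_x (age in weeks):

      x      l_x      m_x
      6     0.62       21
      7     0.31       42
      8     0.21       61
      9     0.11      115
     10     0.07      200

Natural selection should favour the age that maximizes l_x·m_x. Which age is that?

Expected offspring if breeding at age x = l_x × m_x:
  age 6: 0.62 × 21 = 13.020
  age 7: 0.31 × 42 = 13.020
  age 8: 0.21 × 61 = 12.810
  age 9: 0.11 × 115 = 12.650
  age 10: 0.07 × 200 = 14.000
Maximum at age 10 (14.000).

10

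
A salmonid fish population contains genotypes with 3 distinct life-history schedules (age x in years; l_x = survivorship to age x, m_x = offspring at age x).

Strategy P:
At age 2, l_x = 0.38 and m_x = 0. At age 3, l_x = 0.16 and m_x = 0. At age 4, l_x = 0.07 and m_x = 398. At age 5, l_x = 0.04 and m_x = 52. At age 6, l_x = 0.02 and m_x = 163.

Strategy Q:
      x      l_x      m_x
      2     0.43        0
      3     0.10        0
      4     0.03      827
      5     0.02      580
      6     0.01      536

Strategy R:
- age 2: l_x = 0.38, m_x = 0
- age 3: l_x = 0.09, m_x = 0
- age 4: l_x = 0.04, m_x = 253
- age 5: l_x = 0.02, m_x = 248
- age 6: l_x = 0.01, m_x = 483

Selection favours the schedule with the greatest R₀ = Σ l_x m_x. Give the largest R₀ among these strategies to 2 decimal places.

Strategy P: R₀ = 0.38×0 + 0.16×0 + 0.07×398 + 0.04×52 + 0.02×163 = 33.2000
Strategy Q: R₀ = 0.43×0 + 0.10×0 + 0.03×827 + 0.02×580 + 0.01×536 = 41.7700
Strategy R: R₀ = 0.38×0 + 0.09×0 + 0.04×253 + 0.02×248 + 0.01×483 = 19.9100
Highest R₀: strategy Q with 41.7700.

41.77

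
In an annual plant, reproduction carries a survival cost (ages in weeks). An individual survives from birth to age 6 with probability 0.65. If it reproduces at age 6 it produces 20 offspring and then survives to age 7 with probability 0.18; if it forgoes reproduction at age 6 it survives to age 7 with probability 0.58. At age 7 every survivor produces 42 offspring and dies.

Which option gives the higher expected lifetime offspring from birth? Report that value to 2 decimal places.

17.91

breed at age 6: R₀ = 0.65 × (20 + 0.18 × 42) = 0.65 × 27.5600 = 17.9140
delay to age 7: R₀ = 0.65 × (0.58 × 42) = 0.65 × 24.3600 = 15.8340
Higher: breed at age 6 (17.9140).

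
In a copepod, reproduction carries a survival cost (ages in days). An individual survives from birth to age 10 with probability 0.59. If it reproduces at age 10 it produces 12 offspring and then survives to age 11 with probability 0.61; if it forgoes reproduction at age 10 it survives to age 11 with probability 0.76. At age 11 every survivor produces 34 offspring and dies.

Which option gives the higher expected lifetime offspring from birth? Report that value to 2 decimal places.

19.32

breed at age 10: R₀ = 0.59 × (12 + 0.61 × 34) = 0.59 × 32.7400 = 19.3166
delay to age 11: R₀ = 0.59 × (0.76 × 34) = 0.59 × 25.8400 = 15.2456
Higher: breed at age 10 (19.3166).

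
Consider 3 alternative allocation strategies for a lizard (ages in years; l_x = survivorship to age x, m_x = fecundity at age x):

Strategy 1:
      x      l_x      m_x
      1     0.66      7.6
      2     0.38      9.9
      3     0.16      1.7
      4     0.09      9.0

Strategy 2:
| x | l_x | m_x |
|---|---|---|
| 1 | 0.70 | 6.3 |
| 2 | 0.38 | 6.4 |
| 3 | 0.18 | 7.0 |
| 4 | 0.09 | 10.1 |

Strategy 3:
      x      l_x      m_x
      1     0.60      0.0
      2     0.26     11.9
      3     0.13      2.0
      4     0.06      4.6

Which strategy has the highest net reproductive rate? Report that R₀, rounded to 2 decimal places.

9.86

Strategy 1: R₀ = 0.66×7.6 + 0.38×9.9 + 0.16×1.7 + 0.09×9.0 = 9.8600
Strategy 2: R₀ = 0.70×6.3 + 0.38×6.4 + 0.18×7.0 + 0.09×10.1 = 9.0110
Strategy 3: R₀ = 0.60×0.0 + 0.26×11.9 + 0.13×2.0 + 0.06×4.6 = 3.6300
Highest R₀: strategy 1 with 9.8600.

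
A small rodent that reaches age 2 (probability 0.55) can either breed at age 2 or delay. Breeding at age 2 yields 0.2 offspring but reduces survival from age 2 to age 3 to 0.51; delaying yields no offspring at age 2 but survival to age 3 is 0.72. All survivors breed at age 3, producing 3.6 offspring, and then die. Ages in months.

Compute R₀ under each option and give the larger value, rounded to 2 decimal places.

1.43

breed at age 2: R₀ = 0.55 × (0.2 + 0.51 × 3.6) = 0.55 × 2.0360 = 1.1198
delay to age 3: R₀ = 0.55 × (0.72 × 3.6) = 0.55 × 2.5920 = 1.4256
Higher: delay to age 3 (1.4256).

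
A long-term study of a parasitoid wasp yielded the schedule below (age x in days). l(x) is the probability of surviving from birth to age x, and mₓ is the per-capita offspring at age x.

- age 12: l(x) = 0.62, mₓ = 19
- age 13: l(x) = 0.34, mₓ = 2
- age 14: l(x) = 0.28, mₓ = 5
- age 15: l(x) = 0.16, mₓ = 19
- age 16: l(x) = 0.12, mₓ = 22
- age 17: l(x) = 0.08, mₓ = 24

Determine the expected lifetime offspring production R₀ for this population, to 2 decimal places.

21.46

R₀ = Σ l(x) mₓ:
  age 12: 0.62 × 19 = 11.7800
  age 13: 0.34 × 2 = 0.6800
  age 14: 0.28 × 5 = 1.4000
  age 15: 0.16 × 19 = 3.0400
  age 16: 0.12 × 22 = 2.6400
  age 17: 0.08 × 24 = 1.9200
R₀ = 11.7800 + 0.6800 + 1.4000 + 3.0400 + 2.6400 + 1.9200 = 21.4600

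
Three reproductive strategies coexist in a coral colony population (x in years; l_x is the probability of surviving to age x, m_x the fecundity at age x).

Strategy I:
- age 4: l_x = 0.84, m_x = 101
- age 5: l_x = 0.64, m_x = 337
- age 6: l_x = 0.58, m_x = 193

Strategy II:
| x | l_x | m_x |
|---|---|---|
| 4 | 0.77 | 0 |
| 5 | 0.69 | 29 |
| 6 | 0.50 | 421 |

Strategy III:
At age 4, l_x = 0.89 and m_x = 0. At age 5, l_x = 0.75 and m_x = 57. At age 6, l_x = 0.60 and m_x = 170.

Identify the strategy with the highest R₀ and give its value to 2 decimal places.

Strategy I: R₀ = 0.84×101 + 0.64×337 + 0.58×193 = 412.4600
Strategy II: R₀ = 0.77×0 + 0.69×29 + 0.50×421 = 230.5100
Strategy III: R₀ = 0.89×0 + 0.75×57 + 0.60×170 = 144.7500
Highest R₀: strategy I with 412.4600.

412.46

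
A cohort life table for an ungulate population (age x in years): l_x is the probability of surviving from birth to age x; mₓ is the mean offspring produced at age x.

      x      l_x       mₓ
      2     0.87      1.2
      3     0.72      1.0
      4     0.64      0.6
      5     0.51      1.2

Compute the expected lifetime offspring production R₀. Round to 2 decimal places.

R₀ = Σ l_x mₓ:
  age 2: 0.87 × 1.2 = 1.0440
  age 3: 0.72 × 1.0 = 0.7200
  age 4: 0.64 × 0.6 = 0.3840
  age 5: 0.51 × 1.2 = 0.6120
R₀ = 1.0440 + 0.7200 + 0.3840 + 0.6120 = 2.7600

2.76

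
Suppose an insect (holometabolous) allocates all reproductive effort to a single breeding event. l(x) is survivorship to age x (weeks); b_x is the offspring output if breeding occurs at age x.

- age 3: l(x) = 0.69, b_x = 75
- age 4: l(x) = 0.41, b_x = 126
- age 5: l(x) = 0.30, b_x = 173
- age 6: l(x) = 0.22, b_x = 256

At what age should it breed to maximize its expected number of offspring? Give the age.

Expected offspring if breeding at age x = l(x) × b_x:
  age 3: 0.69 × 75 = 51.750
  age 4: 0.41 × 126 = 51.660
  age 5: 0.30 × 173 = 51.900
  age 6: 0.22 × 256 = 56.320
Maximum at age 6 (56.320).

6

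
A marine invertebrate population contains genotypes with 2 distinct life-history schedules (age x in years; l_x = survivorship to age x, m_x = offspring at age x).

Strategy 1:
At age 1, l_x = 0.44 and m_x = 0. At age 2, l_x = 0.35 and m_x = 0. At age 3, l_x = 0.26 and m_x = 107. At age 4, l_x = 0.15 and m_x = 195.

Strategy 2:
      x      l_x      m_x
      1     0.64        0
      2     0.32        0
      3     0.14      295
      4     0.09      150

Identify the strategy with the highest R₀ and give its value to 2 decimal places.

Strategy 1: R₀ = 0.44×0 + 0.35×0 + 0.26×107 + 0.15×195 = 57.0700
Strategy 2: R₀ = 0.64×0 + 0.32×0 + 0.14×295 + 0.09×150 = 54.8000
Highest R₀: strategy 1 with 57.0700.

57.07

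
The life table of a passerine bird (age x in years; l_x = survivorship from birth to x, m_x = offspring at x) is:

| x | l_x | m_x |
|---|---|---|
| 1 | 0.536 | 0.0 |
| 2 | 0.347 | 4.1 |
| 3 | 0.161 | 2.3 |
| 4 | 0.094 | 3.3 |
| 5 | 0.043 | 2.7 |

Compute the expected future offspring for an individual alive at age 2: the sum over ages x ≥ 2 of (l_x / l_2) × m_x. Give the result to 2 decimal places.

l_2 = 0.347. Conditional survival from age 2 to x is l_x / l_2.
  x=2: (0.347/0.347) × 4.1 = 4.1000
  x=3: (0.161/0.347) × 2.3 = 1.0671
  x=4: (0.094/0.347) × 3.3 = 0.8939
  x=5: (0.043/0.347) × 2.7 = 0.3346
Sum = 4.1000 + 1.0671 + 0.8939 + 0.3346 = 6.3957

6.40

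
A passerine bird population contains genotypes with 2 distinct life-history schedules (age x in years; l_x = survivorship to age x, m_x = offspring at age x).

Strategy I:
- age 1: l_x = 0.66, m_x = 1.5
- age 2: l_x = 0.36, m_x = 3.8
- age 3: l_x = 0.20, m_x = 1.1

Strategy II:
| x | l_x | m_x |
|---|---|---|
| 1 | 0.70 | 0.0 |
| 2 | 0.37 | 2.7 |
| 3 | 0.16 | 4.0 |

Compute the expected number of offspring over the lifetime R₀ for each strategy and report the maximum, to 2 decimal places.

2.58

Strategy I: R₀ = 0.66×1.5 + 0.36×3.8 + 0.20×1.1 = 2.5780
Strategy II: R₀ = 0.70×0.0 + 0.37×2.7 + 0.16×4.0 = 1.6390
Highest R₀: strategy I with 2.5780.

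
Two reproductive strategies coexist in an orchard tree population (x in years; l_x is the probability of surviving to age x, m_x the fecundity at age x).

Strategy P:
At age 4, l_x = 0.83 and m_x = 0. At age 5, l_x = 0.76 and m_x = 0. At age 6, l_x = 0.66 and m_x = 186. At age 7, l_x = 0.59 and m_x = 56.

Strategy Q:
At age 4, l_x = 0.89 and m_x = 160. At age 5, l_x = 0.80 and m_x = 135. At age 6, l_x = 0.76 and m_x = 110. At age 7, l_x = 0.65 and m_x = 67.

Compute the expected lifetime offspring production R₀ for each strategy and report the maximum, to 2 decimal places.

Strategy P: R₀ = 0.83×0 + 0.76×0 + 0.66×186 + 0.59×56 = 155.8000
Strategy Q: R₀ = 0.89×160 + 0.80×135 + 0.76×110 + 0.65×67 = 377.5500
Highest R₀: strategy Q with 377.5500.

377.55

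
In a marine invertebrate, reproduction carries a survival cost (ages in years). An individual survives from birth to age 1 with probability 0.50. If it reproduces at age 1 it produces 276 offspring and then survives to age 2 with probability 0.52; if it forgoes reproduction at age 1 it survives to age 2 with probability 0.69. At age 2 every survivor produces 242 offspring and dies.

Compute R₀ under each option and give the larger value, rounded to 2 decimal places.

200.92

breed at age 1: R₀ = 0.50 × (276 + 0.52 × 242) = 0.50 × 401.8400 = 200.9200
delay to age 2: R₀ = 0.50 × (0.69 × 242) = 0.50 × 166.9800 = 83.4900
Higher: breed at age 1 (200.9200).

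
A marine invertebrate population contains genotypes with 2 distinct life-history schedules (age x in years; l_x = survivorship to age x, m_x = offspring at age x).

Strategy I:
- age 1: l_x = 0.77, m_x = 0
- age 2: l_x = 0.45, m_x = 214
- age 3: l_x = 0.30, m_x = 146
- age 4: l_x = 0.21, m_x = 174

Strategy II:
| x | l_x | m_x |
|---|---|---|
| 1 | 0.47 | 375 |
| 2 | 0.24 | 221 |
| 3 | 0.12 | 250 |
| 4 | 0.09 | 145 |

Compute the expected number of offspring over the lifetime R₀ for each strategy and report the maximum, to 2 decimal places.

272.34

Strategy I: R₀ = 0.77×0 + 0.45×214 + 0.30×146 + 0.21×174 = 176.6400
Strategy II: R₀ = 0.47×375 + 0.24×221 + 0.12×250 + 0.09×145 = 272.3400
Highest R₀: strategy II with 272.3400.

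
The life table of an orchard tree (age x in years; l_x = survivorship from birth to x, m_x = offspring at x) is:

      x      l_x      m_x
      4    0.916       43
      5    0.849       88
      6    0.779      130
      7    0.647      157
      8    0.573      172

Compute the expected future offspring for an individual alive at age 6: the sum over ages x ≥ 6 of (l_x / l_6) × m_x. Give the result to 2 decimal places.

386.91

l_6 = 0.779. Conditional survival from age 6 to x is l_x / l_6.
  x=6: (0.779/0.779) × 130 = 130.0000
  x=7: (0.647/0.779) × 157 = 130.3967
  x=8: (0.573/0.779) × 172 = 126.5160
Sum = 130.0000 + 130.3967 + 126.5160 = 386.9127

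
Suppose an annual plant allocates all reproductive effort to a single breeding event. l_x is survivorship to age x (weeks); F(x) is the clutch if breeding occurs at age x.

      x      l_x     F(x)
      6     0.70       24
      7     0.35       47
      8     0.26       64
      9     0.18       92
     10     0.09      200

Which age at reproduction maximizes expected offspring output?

10

Expected offspring if breeding at age x = l_x × F(x):
  age 6: 0.70 × 24 = 16.800
  age 7: 0.35 × 47 = 16.450
  age 8: 0.26 × 64 = 16.640
  age 9: 0.18 × 92 = 16.560
  age 10: 0.09 × 200 = 18.000
Maximum at age 10 (18.000).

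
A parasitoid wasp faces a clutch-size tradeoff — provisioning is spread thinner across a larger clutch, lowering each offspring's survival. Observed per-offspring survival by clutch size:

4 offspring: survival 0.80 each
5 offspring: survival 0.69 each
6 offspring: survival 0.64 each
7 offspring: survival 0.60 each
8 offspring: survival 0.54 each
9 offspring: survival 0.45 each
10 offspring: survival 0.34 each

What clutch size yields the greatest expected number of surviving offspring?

Expected surviving offspring = c × s(c):
  c=4: 4 × 0.80 = 3.200
  c=5: 5 × 0.69 = 3.450
  c=6: 6 × 0.64 = 3.840
  c=7: 7 × 0.60 = 4.200
  c=8: 8 × 0.54 = 4.320
  c=9: 9 × 0.45 = 4.050
  c=10: 10 × 0.34 = 3.400
Maximum at c = 8 (4.320 surviving offspring).

8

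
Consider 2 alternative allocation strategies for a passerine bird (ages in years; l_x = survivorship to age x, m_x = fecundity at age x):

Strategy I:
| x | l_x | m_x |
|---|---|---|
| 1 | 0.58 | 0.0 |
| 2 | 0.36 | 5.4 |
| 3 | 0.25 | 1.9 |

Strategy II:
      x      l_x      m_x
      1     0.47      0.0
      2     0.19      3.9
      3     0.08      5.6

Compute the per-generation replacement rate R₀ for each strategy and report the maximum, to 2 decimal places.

2.42

Strategy I: R₀ = 0.58×0.0 + 0.36×5.4 + 0.25×1.9 = 2.4190
Strategy II: R₀ = 0.47×0.0 + 0.19×3.9 + 0.08×5.6 = 1.1890
Highest R₀: strategy I with 2.4190.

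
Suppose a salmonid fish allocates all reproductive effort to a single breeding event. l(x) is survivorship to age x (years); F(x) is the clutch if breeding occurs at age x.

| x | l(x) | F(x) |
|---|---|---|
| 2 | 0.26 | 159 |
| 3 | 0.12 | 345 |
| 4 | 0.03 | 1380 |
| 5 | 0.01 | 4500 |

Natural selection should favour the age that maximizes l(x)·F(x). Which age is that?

Expected offspring if breeding at age x = l(x) × F(x):
  age 2: 0.26 × 159 = 41.340
  age 3: 0.12 × 345 = 41.400
  age 4: 0.03 × 1380 = 41.400
  age 5: 0.01 × 4500 = 45.000
Maximum at age 5 (45.000).

5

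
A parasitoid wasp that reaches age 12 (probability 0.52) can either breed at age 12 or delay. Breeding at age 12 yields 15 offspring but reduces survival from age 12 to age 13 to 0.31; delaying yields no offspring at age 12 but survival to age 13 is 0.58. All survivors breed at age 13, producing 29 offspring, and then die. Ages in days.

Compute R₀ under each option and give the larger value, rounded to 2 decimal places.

breed at age 12: R₀ = 0.52 × (15 + 0.31 × 29) = 0.52 × 23.9900 = 12.4748
delay to age 13: R₀ = 0.52 × (0.58 × 29) = 0.52 × 16.8200 = 8.7464
Higher: breed at age 12 (12.4748).

12.47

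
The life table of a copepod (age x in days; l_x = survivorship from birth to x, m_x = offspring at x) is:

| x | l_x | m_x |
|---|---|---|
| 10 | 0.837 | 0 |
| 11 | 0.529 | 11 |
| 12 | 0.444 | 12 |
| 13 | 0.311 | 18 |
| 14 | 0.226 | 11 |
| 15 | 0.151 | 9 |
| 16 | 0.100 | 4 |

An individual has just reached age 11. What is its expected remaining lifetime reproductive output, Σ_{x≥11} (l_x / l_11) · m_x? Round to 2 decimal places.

l_11 = 0.529. Conditional survival from age 11 to x is l_x / l_11.
  x=11: (0.529/0.529) × 11 = 11.0000
  x=12: (0.444/0.529) × 12 = 10.0718
  x=13: (0.311/0.529) × 18 = 10.5822
  x=14: (0.226/0.529) × 11 = 4.6994
  x=15: (0.151/0.529) × 9 = 2.5690
  x=16: (0.100/0.529) × 4 = 0.7561
Sum = 11.0000 + 10.0718 + 10.5822 + 4.6994 + 2.5690 + 0.7561 = 39.6786

39.68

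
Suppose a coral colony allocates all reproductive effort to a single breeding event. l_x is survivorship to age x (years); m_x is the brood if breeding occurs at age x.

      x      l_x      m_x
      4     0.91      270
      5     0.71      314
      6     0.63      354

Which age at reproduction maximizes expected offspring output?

Expected offspring if breeding at age x = l_x × m_x:
  age 4: 0.91 × 270 = 245.700
  age 5: 0.71 × 314 = 222.940
  age 6: 0.63 × 354 = 223.020
Maximum at age 4 (245.700).

4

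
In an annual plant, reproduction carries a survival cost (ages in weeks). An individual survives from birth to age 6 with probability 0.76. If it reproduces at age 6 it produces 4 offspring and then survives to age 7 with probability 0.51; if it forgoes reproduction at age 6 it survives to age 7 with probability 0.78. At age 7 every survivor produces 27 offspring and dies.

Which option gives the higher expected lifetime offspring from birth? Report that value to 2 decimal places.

16.01

breed at age 6: R₀ = 0.76 × (4 + 0.51 × 27) = 0.76 × 17.7700 = 13.5052
delay to age 7: R₀ = 0.76 × (0.78 × 27) = 0.76 × 21.0600 = 16.0056
Higher: delay to age 7 (16.0056).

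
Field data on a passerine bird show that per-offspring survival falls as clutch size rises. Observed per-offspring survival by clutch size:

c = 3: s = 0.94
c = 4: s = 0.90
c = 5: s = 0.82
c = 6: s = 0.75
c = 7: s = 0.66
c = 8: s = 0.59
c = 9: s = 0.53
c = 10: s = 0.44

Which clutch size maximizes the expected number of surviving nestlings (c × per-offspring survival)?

Expected surviving nestlings = c × s(c):
  c=3: 3 × 0.94 = 2.820
  c=4: 4 × 0.90 = 3.600
  c=5: 5 × 0.82 = 4.100
  c=6: 6 × 0.75 = 4.500
  c=7: 7 × 0.66 = 4.620
  c=8: 8 × 0.59 = 4.720
  c=9: 9 × 0.53 = 4.770
  c=10: 10 × 0.44 = 4.400
Maximum at c = 9 (4.770 surviving nestlings).

9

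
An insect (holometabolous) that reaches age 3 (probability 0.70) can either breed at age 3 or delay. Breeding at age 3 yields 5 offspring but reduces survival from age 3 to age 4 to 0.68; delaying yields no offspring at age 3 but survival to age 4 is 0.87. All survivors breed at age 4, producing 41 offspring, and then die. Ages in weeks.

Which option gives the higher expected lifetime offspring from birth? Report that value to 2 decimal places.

24.97

breed at age 3: R₀ = 0.70 × (5 + 0.68 × 41) = 0.70 × 32.8800 = 23.0160
delay to age 4: R₀ = 0.70 × (0.87 × 41) = 0.70 × 35.6700 = 24.9690
Higher: delay to age 4 (24.9690).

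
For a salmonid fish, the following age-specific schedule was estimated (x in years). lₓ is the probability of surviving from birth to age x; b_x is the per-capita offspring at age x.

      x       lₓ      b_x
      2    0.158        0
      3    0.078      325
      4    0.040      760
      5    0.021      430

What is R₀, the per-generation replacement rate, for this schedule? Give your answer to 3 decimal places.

64.780

R₀ = Σ lₓ b_x:
  age 2: 0.158 × 0 = 0.0000
  age 3: 0.078 × 325 = 25.3500
  age 4: 0.040 × 760 = 30.4000
  age 5: 0.021 × 430 = 9.0300
R₀ = 0.0000 + 25.3500 + 30.4000 + 9.0300 = 64.7800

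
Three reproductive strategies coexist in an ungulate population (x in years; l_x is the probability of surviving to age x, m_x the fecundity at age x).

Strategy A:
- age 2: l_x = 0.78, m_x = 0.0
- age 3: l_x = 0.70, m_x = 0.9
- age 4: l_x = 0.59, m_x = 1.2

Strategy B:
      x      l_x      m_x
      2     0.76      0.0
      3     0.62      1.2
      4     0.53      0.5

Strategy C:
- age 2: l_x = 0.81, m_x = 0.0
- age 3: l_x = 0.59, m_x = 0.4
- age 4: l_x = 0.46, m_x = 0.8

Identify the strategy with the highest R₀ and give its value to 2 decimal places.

1.34

Strategy A: R₀ = 0.78×0.0 + 0.70×0.9 + 0.59×1.2 = 1.3380
Strategy B: R₀ = 0.76×0.0 + 0.62×1.2 + 0.53×0.5 = 1.0090
Strategy C: R₀ = 0.81×0.0 + 0.59×0.4 + 0.46×0.8 = 0.6040
Highest R₀: strategy A with 1.3380.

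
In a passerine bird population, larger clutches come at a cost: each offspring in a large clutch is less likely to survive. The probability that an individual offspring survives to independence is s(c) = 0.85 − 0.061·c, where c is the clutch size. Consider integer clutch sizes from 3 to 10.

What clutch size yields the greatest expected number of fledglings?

Expected fledglings = c × s(c):
  c=3: 3 × 0.667 = 2.001
  c=4: 4 × 0.606 = 2.424
  c=5: 5 × 0.545 = 2.725
  c=6: 6 × 0.484 = 2.904
  c=7: 7 × 0.423 = 2.961
  c=8: 8 × 0.362 = 2.896
  c=9: 9 × 0.301 = 2.709
  c=10: 10 × 0.240 = 2.400
Maximum at c = 7 (2.961 fledglings).

7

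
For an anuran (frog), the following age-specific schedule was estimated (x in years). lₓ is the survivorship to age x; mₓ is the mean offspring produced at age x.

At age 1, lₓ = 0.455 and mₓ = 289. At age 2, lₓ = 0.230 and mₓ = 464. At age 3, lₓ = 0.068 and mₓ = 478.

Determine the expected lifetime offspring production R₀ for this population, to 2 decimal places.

R₀ = Σ lₓ mₓ:
  age 1: 0.455 × 289 = 131.4950
  age 2: 0.230 × 464 = 106.7200
  age 3: 0.068 × 478 = 32.5040
R₀ = 131.4950 + 106.7200 + 32.5040 = 270.7190

270.72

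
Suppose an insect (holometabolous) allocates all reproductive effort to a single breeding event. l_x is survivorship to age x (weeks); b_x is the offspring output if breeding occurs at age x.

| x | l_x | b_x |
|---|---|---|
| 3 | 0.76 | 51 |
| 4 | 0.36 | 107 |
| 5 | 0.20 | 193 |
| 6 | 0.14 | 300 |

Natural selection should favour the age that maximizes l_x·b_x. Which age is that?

Expected offspring if breeding at age x = l_x × b_x:
  age 3: 0.76 × 51 = 38.760
  age 4: 0.36 × 107 = 38.520
  age 5: 0.20 × 193 = 38.600
  age 6: 0.14 × 300 = 42.000
Maximum at age 6 (42.000).

6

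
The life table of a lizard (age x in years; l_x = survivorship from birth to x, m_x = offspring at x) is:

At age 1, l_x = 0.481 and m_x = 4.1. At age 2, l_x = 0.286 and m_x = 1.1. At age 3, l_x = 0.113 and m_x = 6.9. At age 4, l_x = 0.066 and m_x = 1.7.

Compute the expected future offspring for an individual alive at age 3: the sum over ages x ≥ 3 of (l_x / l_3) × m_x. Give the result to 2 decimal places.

7.89

l_3 = 0.113. Conditional survival from age 3 to x is l_x / l_3.
  x=3: (0.113/0.113) × 6.9 = 6.9000
  x=4: (0.066/0.113) × 1.7 = 0.9929
Sum = 6.9000 + 0.9929 = 7.8929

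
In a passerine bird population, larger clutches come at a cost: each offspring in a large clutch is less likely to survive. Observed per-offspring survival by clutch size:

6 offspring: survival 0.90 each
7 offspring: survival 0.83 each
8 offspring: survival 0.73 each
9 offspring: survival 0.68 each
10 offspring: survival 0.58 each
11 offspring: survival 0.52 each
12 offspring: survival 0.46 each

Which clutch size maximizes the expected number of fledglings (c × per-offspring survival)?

Expected fledglings = c × s(c):
  c=6: 6 × 0.90 = 5.400
  c=7: 7 × 0.83 = 5.810
  c=8: 8 × 0.73 = 5.840
  c=9: 9 × 0.68 = 6.120
  c=10: 10 × 0.58 = 5.800
  c=11: 11 × 0.52 = 5.720
  c=12: 12 × 0.46 = 5.520
Maximum at c = 9 (6.120 fledglings).

9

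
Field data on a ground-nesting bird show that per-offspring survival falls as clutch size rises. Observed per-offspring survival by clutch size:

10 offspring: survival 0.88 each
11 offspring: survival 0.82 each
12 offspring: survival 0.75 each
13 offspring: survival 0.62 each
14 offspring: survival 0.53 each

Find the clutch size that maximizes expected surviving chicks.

11

Expected surviving chicks = c × s(c):
  c=10: 10 × 0.88 = 8.800
  c=11: 11 × 0.82 = 9.020
  c=12: 12 × 0.75 = 9.000
  c=13: 13 × 0.62 = 8.060
  c=14: 14 × 0.53 = 7.420
Maximum at c = 11 (9.020 surviving chicks).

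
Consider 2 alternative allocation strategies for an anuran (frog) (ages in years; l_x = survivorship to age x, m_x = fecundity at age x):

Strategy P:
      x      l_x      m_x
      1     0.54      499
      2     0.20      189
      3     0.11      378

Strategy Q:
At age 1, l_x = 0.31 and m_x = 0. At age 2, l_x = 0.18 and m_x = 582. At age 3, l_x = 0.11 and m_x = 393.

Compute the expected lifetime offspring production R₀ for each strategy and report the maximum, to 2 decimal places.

Strategy P: R₀ = 0.54×499 + 0.20×189 + 0.11×378 = 348.8400
Strategy Q: R₀ = 0.31×0 + 0.18×582 + 0.11×393 = 147.9900
Highest R₀: strategy P with 348.8400.

348.84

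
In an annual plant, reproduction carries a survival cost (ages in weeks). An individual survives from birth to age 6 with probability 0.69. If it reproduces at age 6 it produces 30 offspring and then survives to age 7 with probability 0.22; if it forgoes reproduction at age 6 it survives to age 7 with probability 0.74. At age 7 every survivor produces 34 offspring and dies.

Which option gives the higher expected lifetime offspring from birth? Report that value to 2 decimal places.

25.86

breed at age 6: R₀ = 0.69 × (30 + 0.22 × 34) = 0.69 × 37.4800 = 25.8612
delay to age 7: R₀ = 0.69 × (0.74 × 34) = 0.69 × 25.1600 = 17.3604
Higher: breed at age 6 (25.8612).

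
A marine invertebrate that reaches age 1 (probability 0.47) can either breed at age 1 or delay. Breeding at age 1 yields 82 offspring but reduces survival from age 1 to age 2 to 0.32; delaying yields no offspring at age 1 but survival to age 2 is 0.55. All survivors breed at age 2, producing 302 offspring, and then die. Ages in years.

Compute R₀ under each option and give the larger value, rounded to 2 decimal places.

83.96

breed at age 1: R₀ = 0.47 × (82 + 0.32 × 302) = 0.47 × 178.6400 = 83.9608
delay to age 2: R₀ = 0.47 × (0.55 × 302) = 0.47 × 166.1000 = 78.0670
Higher: breed at age 1 (83.9608).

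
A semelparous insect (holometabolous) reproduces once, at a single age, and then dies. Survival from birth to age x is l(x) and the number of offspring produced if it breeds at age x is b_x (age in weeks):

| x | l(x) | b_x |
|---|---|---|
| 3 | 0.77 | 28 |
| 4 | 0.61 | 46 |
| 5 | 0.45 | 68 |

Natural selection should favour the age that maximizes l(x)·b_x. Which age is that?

5

Expected offspring if breeding at age x = l(x) × b_x:
  age 3: 0.77 × 28 = 21.560
  age 4: 0.61 × 46 = 28.060
  age 5: 0.45 × 68 = 30.600
Maximum at age 5 (30.600).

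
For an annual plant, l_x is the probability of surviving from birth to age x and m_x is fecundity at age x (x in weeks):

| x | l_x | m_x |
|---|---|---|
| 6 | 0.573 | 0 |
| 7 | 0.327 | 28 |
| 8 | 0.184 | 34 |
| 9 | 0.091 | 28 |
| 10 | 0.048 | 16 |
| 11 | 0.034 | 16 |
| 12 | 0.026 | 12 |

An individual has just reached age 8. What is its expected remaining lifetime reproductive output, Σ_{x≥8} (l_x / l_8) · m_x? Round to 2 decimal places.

56.67

l_8 = 0.184. Conditional survival from age 8 to x is l_x / l_8.
  x=8: (0.184/0.184) × 34 = 34.0000
  x=9: (0.091/0.184) × 28 = 13.8478
  x=10: (0.048/0.184) × 16 = 4.1739
  x=11: (0.034/0.184) × 16 = 2.9565
  x=12: (0.026/0.184) × 12 = 1.6957
Sum = 34.0000 + 13.8478 + 4.1739 + 2.9565 + 1.6957 = 56.6739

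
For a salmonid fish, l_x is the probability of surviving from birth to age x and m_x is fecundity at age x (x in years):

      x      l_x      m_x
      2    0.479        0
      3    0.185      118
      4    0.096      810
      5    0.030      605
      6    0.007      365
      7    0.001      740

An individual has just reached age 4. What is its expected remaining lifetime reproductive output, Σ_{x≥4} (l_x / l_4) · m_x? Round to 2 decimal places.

l_4 = 0.096. Conditional survival from age 4 to x is l_x / l_4.
  x=4: (0.096/0.096) × 810 = 810.0000
  x=5: (0.030/0.096) × 605 = 189.0625
  x=6: (0.007/0.096) × 365 = 26.6146
  x=7: (0.001/0.096) × 740 = 7.7083
Sum = 810.0000 + 189.0625 + 26.6146 + 7.7083 = 1033.3854

1033.39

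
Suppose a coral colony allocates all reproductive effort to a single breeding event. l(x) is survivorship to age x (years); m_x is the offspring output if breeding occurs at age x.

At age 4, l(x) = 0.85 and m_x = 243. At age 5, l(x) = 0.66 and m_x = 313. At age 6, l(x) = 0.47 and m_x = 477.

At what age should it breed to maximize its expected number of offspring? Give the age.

Expected offspring if breeding at age x = l(x) × m_x:
  age 4: 0.85 × 243 = 206.550
  age 5: 0.66 × 313 = 206.580
  age 6: 0.47 × 477 = 224.190
Maximum at age 6 (224.190).

6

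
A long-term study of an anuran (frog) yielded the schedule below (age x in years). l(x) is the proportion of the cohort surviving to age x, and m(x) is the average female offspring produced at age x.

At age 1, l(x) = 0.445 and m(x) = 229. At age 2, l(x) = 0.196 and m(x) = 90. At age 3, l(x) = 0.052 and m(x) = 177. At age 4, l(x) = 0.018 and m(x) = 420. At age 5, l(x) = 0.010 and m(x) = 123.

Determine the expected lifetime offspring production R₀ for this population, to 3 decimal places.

137.539

R₀ = Σ l(x) m(x):
  age 1: 0.445 × 229 = 101.9050
  age 2: 0.196 × 90 = 17.6400
  age 3: 0.052 × 177 = 9.2040
  age 4: 0.018 × 420 = 7.5600
  age 5: 0.010 × 123 = 1.2300
R₀ = 101.9050 + 17.6400 + 9.2040 + 7.5600 + 1.2300 = 137.5390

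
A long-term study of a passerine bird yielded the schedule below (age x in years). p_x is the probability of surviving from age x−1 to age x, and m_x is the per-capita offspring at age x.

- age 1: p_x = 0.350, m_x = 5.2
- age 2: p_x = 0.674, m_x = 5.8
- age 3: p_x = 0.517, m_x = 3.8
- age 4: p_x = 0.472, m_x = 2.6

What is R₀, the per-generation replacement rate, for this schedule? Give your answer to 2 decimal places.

3.80

Survivorship from birth: l_x = p_1·p_2·…·p_x.
  l_1 = 0.35000
  l_2 = 0.23590
  l_3 = 0.12196
  l_4 = 0.05757
R₀ = Σ l_x m_x:
  age 1: 0.35000 × 5.2 = 1.8200
  age 2: 0.23590 × 5.8 = 1.3682
  age 3: 0.12196 × 3.8 = 0.4634
  age 4: 0.05757 × 2.6 = 0.1497
R₀ = 1.8200 + 1.3682 + 0.4634 + 0.1497 = 3.8013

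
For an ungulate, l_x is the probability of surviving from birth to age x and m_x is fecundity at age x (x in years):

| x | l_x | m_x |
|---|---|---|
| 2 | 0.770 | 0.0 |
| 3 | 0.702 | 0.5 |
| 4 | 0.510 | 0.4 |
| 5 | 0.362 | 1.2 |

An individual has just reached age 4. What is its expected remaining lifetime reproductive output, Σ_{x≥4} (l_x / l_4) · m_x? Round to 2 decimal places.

1.25

l_4 = 0.510. Conditional survival from age 4 to x is l_x / l_4.
  x=4: (0.510/0.510) × 0.4 = 0.4000
  x=5: (0.362/0.510) × 1.2 = 0.8518
Sum = 0.4000 + 0.8518 = 1.2518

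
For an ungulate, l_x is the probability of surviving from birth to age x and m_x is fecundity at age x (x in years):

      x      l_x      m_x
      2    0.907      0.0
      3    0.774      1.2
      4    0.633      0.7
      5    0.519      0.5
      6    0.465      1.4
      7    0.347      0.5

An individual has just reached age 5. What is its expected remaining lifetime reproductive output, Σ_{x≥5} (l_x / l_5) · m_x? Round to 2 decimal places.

l_5 = 0.519. Conditional survival from age 5 to x is l_x / l_5.
  x=5: (0.519/0.519) × 0.5 = 0.5000
  x=6: (0.465/0.519) × 1.4 = 1.2543
  x=7: (0.347/0.519) × 0.5 = 0.3343
Sum = 0.5000 + 1.2543 + 0.3343 = 2.0886

2.09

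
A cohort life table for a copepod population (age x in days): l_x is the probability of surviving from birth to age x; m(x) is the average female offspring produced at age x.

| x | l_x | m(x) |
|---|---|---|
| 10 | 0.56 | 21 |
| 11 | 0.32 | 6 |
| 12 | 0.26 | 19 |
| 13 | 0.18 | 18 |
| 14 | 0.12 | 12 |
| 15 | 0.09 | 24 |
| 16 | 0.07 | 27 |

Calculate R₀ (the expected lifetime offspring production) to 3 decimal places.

R₀ = Σ l_x m(x):
  age 10: 0.56 × 21 = 11.7600
  age 11: 0.32 × 6 = 1.9200
  age 12: 0.26 × 19 = 4.9400
  age 13: 0.18 × 18 = 3.2400
  age 14: 0.12 × 12 = 1.4400
  age 15: 0.09 × 24 = 2.1600
  age 16: 0.07 × 27 = 1.8900
R₀ = 11.7600 + 1.9200 + 4.9400 + 3.2400 + 1.4400 + 2.1600 + 1.8900 = 27.3500

27.350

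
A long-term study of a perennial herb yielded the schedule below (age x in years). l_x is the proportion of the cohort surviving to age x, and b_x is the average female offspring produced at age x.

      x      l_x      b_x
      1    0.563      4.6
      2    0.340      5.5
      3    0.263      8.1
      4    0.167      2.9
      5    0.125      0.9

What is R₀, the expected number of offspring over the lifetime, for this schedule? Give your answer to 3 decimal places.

R₀ = Σ l_x b_x:
  age 1: 0.563 × 4.6 = 2.5898
  age 2: 0.340 × 5.5 = 1.8700
  age 3: 0.263 × 8.1 = 2.1303
  age 4: 0.167 × 2.9 = 0.4843
  age 5: 0.125 × 0.9 = 0.1125
R₀ = 2.5898 + 1.8700 + 2.1303 + 0.4843 + 0.1125 = 7.1869

7.187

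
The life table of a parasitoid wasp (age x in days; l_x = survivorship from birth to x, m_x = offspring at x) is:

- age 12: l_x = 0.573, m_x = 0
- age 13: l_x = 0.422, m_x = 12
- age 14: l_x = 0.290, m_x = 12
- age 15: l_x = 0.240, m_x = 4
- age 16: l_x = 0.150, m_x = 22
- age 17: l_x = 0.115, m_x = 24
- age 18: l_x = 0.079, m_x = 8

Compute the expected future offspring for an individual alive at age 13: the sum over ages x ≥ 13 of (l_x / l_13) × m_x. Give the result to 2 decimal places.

38.38

l_13 = 0.422. Conditional survival from age 13 to x is l_x / l_13.
  x=13: (0.422/0.422) × 12 = 12.0000
  x=14: (0.290/0.422) × 12 = 8.2464
  x=15: (0.240/0.422) × 4 = 2.2749
  x=16: (0.150/0.422) × 22 = 7.8199
  x=17: (0.115/0.422) × 24 = 6.5403
  x=18: (0.079/0.422) × 8 = 1.4976
Sum = 12.0000 + 8.2464 + 2.2749 + 7.8199 + 6.5403 + 1.4976 = 38.3791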